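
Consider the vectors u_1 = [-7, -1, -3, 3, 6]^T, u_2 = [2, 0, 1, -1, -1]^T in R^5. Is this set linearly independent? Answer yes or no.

Form the matrix with these vectors as rows and row reduce.
R2 ← R2 + (2/7)·R1: [0, -2/7, 1/7, -1/7, 5/7]
2 nonzero rows, so the 2 vectors span a space of dimension 2.
Since 2 = 2, the vectors are linearly independent.

yes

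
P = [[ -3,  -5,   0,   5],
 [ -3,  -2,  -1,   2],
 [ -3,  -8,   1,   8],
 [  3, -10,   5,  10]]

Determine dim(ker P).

2

Row reduce to echelon form.
R2 ← R2 − R1: [0, 3, -1, -3]
R3 ← R3 − R1: [0, -3, 1, 3]
R4 ← R4 + R1: [0, -15, 5, 15]
R3 ← R3 + R2: [0, 0, 0, 0]
R4 ← R4 + (5)·R2: [0, 0, 0, 0]
2 nonzero rows, so rank(P) = 2.
P has 4 columns; by rank–nullity, nullity = 4 − 2 = 2.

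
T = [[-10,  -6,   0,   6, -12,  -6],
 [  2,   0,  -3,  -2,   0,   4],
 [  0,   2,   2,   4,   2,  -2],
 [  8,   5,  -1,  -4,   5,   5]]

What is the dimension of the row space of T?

4

Row reduce to echelon form.
R2 ← R2 + (1/5)·R1: [0, -6/5, -3, -4/5, -12/5, 14/5]
R4 ← R4 + (4/5)·R1: [0, 1/5, -1, 4/5, -23/5, 1/5]
R3 ← R3 + (5/3)·R2: [0, 0, -3, 8/3, -2, 8/3]
R4 ← R4 + (1/6)·R2: [0, 0, -3/2, 2/3, -5, 2/3]
R4 ← R4 − (1/2)·R3: [0, 0, 0, -2/3, -4, -2/3]
Echelon form has 4 nonzero rows, so rank(T) = 4.
The row space has dimension equal to the rank: 4.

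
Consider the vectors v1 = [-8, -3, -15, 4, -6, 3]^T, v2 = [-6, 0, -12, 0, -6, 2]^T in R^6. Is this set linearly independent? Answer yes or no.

Form the matrix with these vectors as rows and row reduce.
R2 ← R2 − (3/4)·R1: [0, 9/4, -3/4, -3, -3/2, -1/4]
2 nonzero rows, so the 2 vectors span a space of dimension 2.
Since 2 = 2, the vectors are linearly independent.

yes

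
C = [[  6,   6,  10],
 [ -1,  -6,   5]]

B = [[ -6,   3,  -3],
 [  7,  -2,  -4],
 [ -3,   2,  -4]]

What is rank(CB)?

First compute CB:
[[-24,  26, -82],
 [-51,  19,   7]]
Now row reduce the product.
R2 ← R2 − (17/8)·R1: [0, -145/4, 725/4]
2 nonzero rows, so rank(CB) = 2.

2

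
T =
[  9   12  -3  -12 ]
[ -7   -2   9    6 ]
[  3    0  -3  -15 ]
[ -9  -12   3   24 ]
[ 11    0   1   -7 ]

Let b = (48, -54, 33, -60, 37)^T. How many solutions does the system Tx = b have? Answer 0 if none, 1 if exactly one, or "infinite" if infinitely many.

1

Row reduce the augmented matrix [T | b].
R2 ← R2 + (7/9)·R1: [0, 22/3, 20/3, -10/3, -50/3]
R3 ← R3 − (1/3)·R1: [0, -4, -2, -11, 17]
R4 ← R4 + R1: [0, 0, 0, 12, -12]
R5 ← R5 − (11/9)·R1: [0, -44/3, 14/3, 23/3, -65/3]
R3 ← R3 + (6/11)·R2: [0, 0, 18/11, -141/11, 87/11]
R5 ← R5 + (2)·R2: [0, 0, 18, 1, -55]
R5 ← R5 − (11)·R3: [0, 0, 0, 142, -142]
R5 ← R5 − (71/6)·R4: [0, 0, 0, 0, 0]
The echelon form has 4 nonzero rows, and every pivot lies in the first 4 columns, so rank(T) = rank([T|b]) = 4.
The system is consistent.
rank = 4 = number of unknowns, so the solution is unique.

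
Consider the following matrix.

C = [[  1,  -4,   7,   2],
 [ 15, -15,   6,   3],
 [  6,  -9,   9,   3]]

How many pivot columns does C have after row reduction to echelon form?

2

Row reduce to echelon form.
R2 ← R2 − (15)·R1: [0, 45, -99, -27]
R3 ← R3 − (6)·R1: [0, 15, -33, -9]
R3 ← R3 − (1/3)·R2: [0, 0, 0, 0]
Echelon form has 2 nonzero rows, so rank(C) = 2.
Each nonzero row contributes one pivot column: 2 pivot columns.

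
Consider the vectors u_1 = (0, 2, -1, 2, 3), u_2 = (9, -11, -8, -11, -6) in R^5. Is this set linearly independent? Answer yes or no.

Form the matrix with these vectors as rows and row reduce.
Swap R1 ↔ R2
2 nonzero rows, so the 2 vectors span a space of dimension 2.
Since 2 = 2, the vectors are linearly independent.

yes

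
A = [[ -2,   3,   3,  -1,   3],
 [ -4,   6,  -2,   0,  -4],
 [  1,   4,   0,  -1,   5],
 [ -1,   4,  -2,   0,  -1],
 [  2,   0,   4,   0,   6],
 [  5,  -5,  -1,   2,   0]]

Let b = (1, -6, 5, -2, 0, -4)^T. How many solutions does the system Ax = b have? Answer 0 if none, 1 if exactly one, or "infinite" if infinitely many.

infinite

Row reduce the augmented matrix [A | b].
R2 ← R2 − (2)·R1: [0, 0, -8, 2, -10, -8]
R3 ← R3 + (1/2)·R1: [0, 11/2, 3/2, -3/2, 13/2, 11/2]
R4 ← R4 − (1/2)·R1: [0, 5/2, -7/2, 1/2, -5/2, -5/2]
R5 ← R5 + R1: [0, 3, 7, -1, 9, 1]
R6 ← R6 + (5/2)·R1: [0, 5/2, 13/2, -1/2, 15/2, -3/2]
Swap R2 ↔ R3
R4 ← R4 − (5/11)·R2: [0, 0, -46/11, 13/11, -60/11, -5]
R5 ← R5 − (6/11)·R2: [0, 0, 68/11, -2/11, 60/11, -2]
R6 ← R6 − (5/11)·R2: [0, 0, 64/11, 2/11, 50/11, -4]
R4 ← R4 − (23/44)·R3: [0, 0, 0, 3/22, -5/22, -9/11]
R5 ← R5 + (17/22)·R3: [0, 0, 0, 15/11, -25/11, -90/11]
R6 ← R6 + (8/11)·R3: [0, 0, 0, 18/11, -30/11, -108/11]
R5 ← R5 − (10)·R4: [0, 0, 0, 0, 0, 0]
R6 ← R6 − (12)·R4: [0, 0, 0, 0, 0, 0]
The echelon form has 4 nonzero rows, and every pivot lies in the first 5 columns, so rank(A) = rank([A|b]) = 4.
The system is consistent.
rank = 4 < 5 unknowns, so there are infinitely many solutions.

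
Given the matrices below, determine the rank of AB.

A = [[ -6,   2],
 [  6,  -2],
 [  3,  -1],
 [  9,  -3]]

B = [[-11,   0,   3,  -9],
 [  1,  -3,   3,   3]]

First compute AB:
[[ 68,  -6, -12,  60],
 [-68,   6,  12, -60],
 [-34,   3,   6, -30],
 [-102,   9,  18, -90]]
Now row reduce the product.
R2 ← R2 + R1: [0, 0, 0, 0]
R3 ← R3 + (1/2)·R1: [0, 0, 0, 0]
R4 ← R4 + (3/2)·R1: [0, 0, 0, 0]
1 nonzero row, so rank(AB) = 1.

1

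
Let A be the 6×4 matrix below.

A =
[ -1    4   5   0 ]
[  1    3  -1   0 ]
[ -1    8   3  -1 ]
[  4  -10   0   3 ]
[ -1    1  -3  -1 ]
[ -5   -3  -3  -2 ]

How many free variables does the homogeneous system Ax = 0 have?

0

Row reduce to echelon form.
R2 ← R2 + R1: [0, 7, 4, 0]
R3 ← R3 − R1: [0, 4, -2, -1]
R4 ← R4 + (4)·R1: [0, 6, 20, 3]
R5 ← R5 − R1: [0, -3, -8, -1]
R6 ← R6 − (5)·R1: [0, -23, -28, -2]
R3 ← R3 − (4/7)·R2: [0, 0, -30/7, -1]
R4 ← R4 − (6/7)·R2: [0, 0, 116/7, 3]
R5 ← R5 + (3/7)·R2: [0, 0, -44/7, -1]
R6 ← R6 + (23/7)·R2: [0, 0, -104/7, -2]
R4 ← R4 + (58/15)·R3: [0, 0, 0, -13/15]
R5 ← R5 − (22/15)·R3: [0, 0, 0, 7/15]
R6 ← R6 − (52/15)·R3: [0, 0, 0, 22/15]
R5 ← R5 + (7/13)·R4: [0, 0, 0, 0]
R6 ← R6 + (22/13)·R4: [0, 0, 0, 0]
4 nonzero rows, so rank(A) = 4.
A has 4 columns; by rank–nullity, nullity = 4 − 4 = 0.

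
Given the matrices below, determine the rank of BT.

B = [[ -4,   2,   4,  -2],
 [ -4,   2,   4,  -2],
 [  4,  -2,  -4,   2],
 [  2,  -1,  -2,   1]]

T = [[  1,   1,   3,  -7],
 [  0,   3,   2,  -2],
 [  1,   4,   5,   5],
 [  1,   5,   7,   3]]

1

First compute BT:
[[ -2,   8,  -2,  38],
 [ -2,   8,  -2,  38],
 [  2,  -8,   2, -38],
 [  1,  -4,   1, -19]]
Now row reduce the product.
R2 ← R2 − R1: [0, 0, 0, 0]
R3 ← R3 + R1: [0, 0, 0, 0]
R4 ← R4 + (1/2)·R1: [0, 0, 0, 0]
1 nonzero row, so rank(BT) = 1.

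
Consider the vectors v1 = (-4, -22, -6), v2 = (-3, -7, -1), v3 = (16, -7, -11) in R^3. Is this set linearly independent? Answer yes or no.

Form the matrix with these vectors as rows and row reduce.
R2 ← R2 − (3/4)·R1: [0, 19/2, 7/2]
R3 ← R3 + (4)·R1: [0, -95, -35]
R3 ← R3 + (10)·R2: [0, 0, 0]
2 nonzero rows, so the 3 vectors span a space of dimension 2.
Since 2 < 3, the vectors are linearly dependent.

no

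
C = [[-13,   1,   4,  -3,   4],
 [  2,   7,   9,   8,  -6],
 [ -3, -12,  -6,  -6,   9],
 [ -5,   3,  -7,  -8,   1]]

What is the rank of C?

3

Row reduce to echelon form.
R2 ← R2 + (2/13)·R1: [0, 93/13, 125/13, 98/13, -70/13]
R3 ← R3 − (3/13)·R1: [0, -159/13, -90/13, -69/13, 105/13]
R4 ← R4 − (5/13)·R1: [0, 34/13, -111/13, -89/13, -7/13]
R3 ← R3 + (53/31)·R2: [0, 0, 295/31, 235/31, -35/31]
R4 ← R4 − (34/93)·R2: [0, 0, -1121/93, -893/93, 133/93]
R4 ← R4 + (19/15)·R3: [0, 0, 0, 0, 0]
Echelon form has 3 nonzero rows, so rank(C) = 3.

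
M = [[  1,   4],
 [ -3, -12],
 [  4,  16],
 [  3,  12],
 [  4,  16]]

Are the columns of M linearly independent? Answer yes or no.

Row reduce M to echelon form.
R2 ← R2 + (3)·R1: [0, 0]
R3 ← R3 − (4)·R1: [0, 0]
R4 ← R4 − (3)·R1: [0, 0]
R5 ← R5 − (4)·R1: [0, 0]
1 pivot among 2 columns.
Only 1 < 2 pivot columns, so the columns are linearly dependent.

no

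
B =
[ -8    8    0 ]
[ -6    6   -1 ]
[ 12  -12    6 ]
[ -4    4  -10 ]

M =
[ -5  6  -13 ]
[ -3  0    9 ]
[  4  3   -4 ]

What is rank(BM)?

2

First compute BM:
[[ 16, -48, 176],
 [  8, -39, 136],
 [  0,  90, -288],
 [-32, -54, 128]]
Now row reduce the product.
R2 ← R2 − (1/2)·R1: [0, -15, 48]
R4 ← R4 + (2)·R1: [0, -150, 480]
R3 ← R3 + (6)·R2: [0, 0, 0]
R4 ← R4 − (10)·R2: [0, 0, 0]
2 nonzero rows, so rank(BM) = 2.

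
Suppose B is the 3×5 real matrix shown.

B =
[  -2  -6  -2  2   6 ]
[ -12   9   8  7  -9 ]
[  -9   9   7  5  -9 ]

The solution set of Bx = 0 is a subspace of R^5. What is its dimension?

Row reduce to echelon form.
R2 ← R2 − (6)·R1: [0, 45, 20, -5, -45]
R3 ← R3 − (9/2)·R1: [0, 36, 16, -4, -36]
R3 ← R3 − (4/5)·R2: [0, 0, 0, 0, 0]
2 nonzero rows, so rank(B) = 2.
B has 5 columns; by rank–nullity, nullity = 5 − 2 = 3.

3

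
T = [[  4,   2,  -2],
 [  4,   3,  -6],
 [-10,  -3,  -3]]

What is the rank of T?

Row reduce to echelon form.
R2 ← R2 − R1: [0, 1, -4]
R3 ← R3 + (5/2)·R1: [0, 2, -8]
R3 ← R3 − (2)·R2: [0, 0, 0]
Echelon form has 2 nonzero rows, so rank(T) = 2.

2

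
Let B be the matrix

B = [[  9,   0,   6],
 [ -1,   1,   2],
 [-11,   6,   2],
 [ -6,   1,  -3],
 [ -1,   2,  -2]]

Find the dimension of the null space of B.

0

Row reduce to echelon form.
R2 ← R2 + (1/9)·R1: [0, 1, 8/3]
R3 ← R3 + (11/9)·R1: [0, 6, 28/3]
R4 ← R4 + (2/3)·R1: [0, 1, 1]
R5 ← R5 + (1/9)·R1: [0, 2, -4/3]
R3 ← R3 − (6)·R2: [0, 0, -20/3]
R4 ← R4 − R2: [0, 0, -5/3]
R5 ← R5 − (2)·R2: [0, 0, -20/3]
R4 ← R4 − (1/4)·R3: [0, 0, 0]
R5 ← R5 − R3: [0, 0, 0]
3 nonzero rows, so rank(B) = 3.
B has 3 columns; by rank–nullity, nullity = 3 − 3 = 0.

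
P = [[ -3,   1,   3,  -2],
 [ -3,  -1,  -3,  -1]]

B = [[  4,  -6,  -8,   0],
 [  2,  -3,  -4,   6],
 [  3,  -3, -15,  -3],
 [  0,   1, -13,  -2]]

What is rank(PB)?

2

First compute PB:
[[ -1,   4,   1,   1],
 [-23,  29,  86,   5]]
Now row reduce the product.
R2 ← R2 − (23)·R1: [0, -63, 63, -18]
2 nonzero rows, so rank(PB) = 2.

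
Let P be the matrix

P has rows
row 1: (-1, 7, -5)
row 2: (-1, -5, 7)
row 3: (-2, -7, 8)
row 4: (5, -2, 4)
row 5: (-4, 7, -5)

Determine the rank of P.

3

Row reduce to echelon form.
R2 ← R2 − R1: [0, -12, 12]
R3 ← R3 − (2)·R1: [0, -21, 18]
R4 ← R4 + (5)·R1: [0, 33, -21]
R5 ← R5 − (4)·R1: [0, -21, 15]
R3 ← R3 − (7/4)·R2: [0, 0, -3]
R4 ← R4 + (11/4)·R2: [0, 0, 12]
R5 ← R5 − (7/4)·R2: [0, 0, -6]
R4 ← R4 + (4)·R3: [0, 0, 0]
R5 ← R5 − (2)·R3: [0, 0, 0]
Echelon form has 3 nonzero rows, so rank(P) = 3.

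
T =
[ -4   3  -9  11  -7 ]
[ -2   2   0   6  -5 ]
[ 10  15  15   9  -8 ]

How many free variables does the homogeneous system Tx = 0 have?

Row reduce to echelon form.
R2 ← R2 − (1/2)·R1: [0, 1/2, 9/2, 1/2, -3/2]
R3 ← R3 + (5/2)·R1: [0, 45/2, -15/2, 73/2, -51/2]
R3 ← R3 − (45)·R2: [0, 0, -210, 14, 42]
3 nonzero rows, so rank(T) = 3.
T has 5 columns; by rank–nullity, nullity = 5 − 3 = 2.

2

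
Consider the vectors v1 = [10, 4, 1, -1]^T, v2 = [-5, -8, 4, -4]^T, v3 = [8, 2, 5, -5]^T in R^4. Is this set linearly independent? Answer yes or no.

Form the matrix with these vectors as rows and row reduce.
R2 ← R2 + (1/2)·R1: [0, -6, 9/2, -9/2]
R3 ← R3 − (4/5)·R1: [0, -6/5, 21/5, -21/5]
R3 ← R3 − (1/5)·R2: [0, 0, 33/10, -33/10]
3 nonzero rows, so the 3 vectors span a space of dimension 3.
Since 3 = 3, the vectors are linearly independent.

yes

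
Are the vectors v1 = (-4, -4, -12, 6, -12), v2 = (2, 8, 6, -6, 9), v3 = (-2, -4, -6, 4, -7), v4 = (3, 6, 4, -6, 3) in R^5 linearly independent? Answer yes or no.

no

Form the matrix with these vectors as rows and row reduce.
R2 ← R2 + (1/2)·R1: [0, 6, 0, -3, 3]
R3 ← R3 − (1/2)·R1: [0, -2, 0, 1, -1]
R4 ← R4 + (3/4)·R1: [0, 3, -5, -3/2, -6]
R3 ← R3 + (1/3)·R2: [0, 0, 0, 0, 0]
R4 ← R4 − (1/2)·R2: [0, 0, -5, 0, -15/2]
Swap R3 ↔ R4
3 nonzero rows, so the 4 vectors span a space of dimension 3.
Since 3 < 4, the vectors are linearly dependent.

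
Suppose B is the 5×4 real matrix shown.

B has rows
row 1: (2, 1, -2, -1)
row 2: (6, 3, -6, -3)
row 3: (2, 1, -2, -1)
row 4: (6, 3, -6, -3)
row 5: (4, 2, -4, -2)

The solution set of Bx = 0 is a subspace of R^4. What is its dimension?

3

Row reduce to echelon form.
R2 ← R2 − (3)·R1: [0, 0, 0, 0]
R3 ← R3 − R1: [0, 0, 0, 0]
R4 ← R4 − (3)·R1: [0, 0, 0, 0]
R5 ← R5 − (2)·R1: [0, 0, 0, 0]
1 nonzero row, so rank(B) = 1.
B has 4 columns; by rank–nullity, nullity = 4 − 1 = 3.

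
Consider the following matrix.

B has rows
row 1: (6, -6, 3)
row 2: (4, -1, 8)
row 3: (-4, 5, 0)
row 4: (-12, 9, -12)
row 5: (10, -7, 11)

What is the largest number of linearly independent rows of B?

2

Row reduce to echelon form.
R2 ← R2 − (2/3)·R1: [0, 3, 6]
R3 ← R3 + (2/3)·R1: [0, 1, 2]
R4 ← R4 + (2)·R1: [0, -3, -6]
R5 ← R5 − (5/3)·R1: [0, 3, 6]
R3 ← R3 − (1/3)·R2: [0, 0, 0]
R4 ← R4 + R2: [0, 0, 0]
R5 ← R5 − R2: [0, 0, 0]
Echelon form has 2 nonzero rows, so rank(B) = 2.
The rank gives the maximum number of linearly independent rows: 2.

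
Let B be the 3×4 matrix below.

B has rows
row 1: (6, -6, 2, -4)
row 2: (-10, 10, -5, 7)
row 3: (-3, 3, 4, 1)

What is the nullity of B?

Row reduce to echelon form.
R2 ← R2 + (5/3)·R1: [0, 0, -5/3, 1/3]
R3 ← R3 + (1/2)·R1: [0, 0, 5, -1]
R3 ← R3 + (3)·R2: [0, 0, 0, 0]
2 nonzero rows, so rank(B) = 2.
B has 4 columns; by rank–nullity, nullity = 4 − 2 = 2.

2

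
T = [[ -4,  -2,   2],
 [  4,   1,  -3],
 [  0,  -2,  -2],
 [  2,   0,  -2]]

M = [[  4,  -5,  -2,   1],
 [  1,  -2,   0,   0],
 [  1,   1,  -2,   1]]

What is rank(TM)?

First compute TM:
[[-16,  26,   4,  -2],
 [ 14, -25,  -2,   1],
 [ -4,   2,   4,  -2],
 [  6, -12,   0,   0]]
Now row reduce the product.
R2 ← R2 + (7/8)·R1: [0, -9/4, 3/2, -3/4]
R3 ← R3 − (1/4)·R1: [0, -9/2, 3, -3/2]
R4 ← R4 + (3/8)·R1: [0, -9/4, 3/2, -3/4]
R3 ← R3 − (2)·R2: [0, 0, 0, 0]
R4 ← R4 − R2: [0, 0, 0, 0]
2 nonzero rows, so rank(TM) = 2.

2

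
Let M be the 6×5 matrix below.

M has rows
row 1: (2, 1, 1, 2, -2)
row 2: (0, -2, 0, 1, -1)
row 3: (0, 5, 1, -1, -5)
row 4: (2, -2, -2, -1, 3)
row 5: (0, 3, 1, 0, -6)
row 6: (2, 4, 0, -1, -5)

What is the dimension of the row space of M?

4

Row reduce to echelon form.
R4 ← R4 − R1: [0, -3, -3, -3, 5]
R6 ← R6 − R1: [0, 3, -1, -3, -3]
R3 ← R3 + (5/2)·R2: [0, 0, 1, 3/2, -15/2]
R4 ← R4 − (3/2)·R2: [0, 0, -3, -9/2, 13/2]
R5 ← R5 + (3/2)·R2: [0, 0, 1, 3/2, -15/2]
R6 ← R6 + (3/2)·R2: [0, 0, -1, -3/2, -9/2]
R4 ← R4 + (3)·R3: [0, 0, 0, 0, -16]
R5 ← R5 − R3: [0, 0, 0, 0, 0]
R6 ← R6 + R3: [0, 0, 0, 0, -12]
R6 ← R6 − (3/4)·R4: [0, 0, 0, 0, 0]
Echelon form has 4 nonzero rows, so rank(M) = 4.
The row space has dimension equal to the rank: 4.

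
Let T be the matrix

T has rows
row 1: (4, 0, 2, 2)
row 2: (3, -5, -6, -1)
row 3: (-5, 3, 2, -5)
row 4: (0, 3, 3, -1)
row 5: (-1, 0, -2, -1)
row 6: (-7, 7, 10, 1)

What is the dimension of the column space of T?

Row reduce to echelon form.
R2 ← R2 − (3/4)·R1: [0, -5, -15/2, -5/2]
R3 ← R3 + (5/4)·R1: [0, 3, 9/2, -5/2]
R5 ← R5 + (1/4)·R1: [0, 0, -3/2, -1/2]
R6 ← R6 + (7/4)·R1: [0, 7, 27/2, 9/2]
R3 ← R3 + (3/5)·R2: [0, 0, 0, -4]
R4 ← R4 + (3/5)·R2: [0, 0, -3/2, -5/2]
R6 ← R6 + (7/5)·R2: [0, 0, 3, 1]
Swap R3 ↔ R4
R5 ← R5 − R3: [0, 0, 0, 2]
R6 ← R6 + (2)·R3: [0, 0, 0, -4]
R5 ← R5 + (1/2)·R4: [0, 0, 0, 0]
R6 ← R6 − R4: [0, 0, 0, 0]
Echelon form has 4 nonzero rows, so rank(T) = 4.
The column space has dimension equal to the rank: 4.

4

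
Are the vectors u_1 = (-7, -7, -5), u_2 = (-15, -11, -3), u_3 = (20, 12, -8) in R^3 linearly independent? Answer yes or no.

yes

Form the matrix with these vectors as rows and row reduce.
R2 ← R2 − (15/7)·R1: [0, 4, 54/7]
R3 ← R3 + (20/7)·R1: [0, -8, -156/7]
R3 ← R3 + (2)·R2: [0, 0, -48/7]
3 nonzero rows, so the 3 vectors span a space of dimension 3.
Since 3 = 3, the vectors are linearly independent.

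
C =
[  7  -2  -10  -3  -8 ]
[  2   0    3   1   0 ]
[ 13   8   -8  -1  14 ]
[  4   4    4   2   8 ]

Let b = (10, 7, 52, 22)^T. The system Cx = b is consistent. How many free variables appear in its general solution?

Row reduce the augmented matrix [C | b].
R2 ← R2 − (2/7)·R1: [0, 4/7, 41/7, 13/7, 16/7, 29/7]
R3 ← R3 − (13/7)·R1: [0, 82/7, 74/7, 32/7, 202/7, 234/7]
R4 ← R4 − (4/7)·R1: [0, 36/7, 68/7, 26/7, 88/7, 114/7]
R3 ← R3 − (41/2)·R2: [0, 0, -219/2, -67/2, -18, -103/2]
R4 ← R4 − (9)·R2: [0, 0, -43, -13, -8, -21]
R4 ← R4 − (86/219)·R3: [0, 0, 0, 34/219, -68/73, -170/219]
The echelon form has 4 nonzero rows, and every pivot lies in the first 5 columns, so rank(C) = rank([C|b]) = 4.
The system is consistent.
Free variables = (unknowns) − (rank) = 5 − 4 = 1.

1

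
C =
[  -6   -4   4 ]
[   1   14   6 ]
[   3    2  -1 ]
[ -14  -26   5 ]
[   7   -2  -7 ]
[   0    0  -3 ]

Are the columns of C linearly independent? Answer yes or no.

yes

Row reduce C to echelon form.
R2 ← R2 + (1/6)·R1: [0, 40/3, 20/3]
R3 ← R3 + (1/2)·R1: [0, 0, 1]
R4 ← R4 − (7/3)·R1: [0, -50/3, -13/3]
R5 ← R5 + (7/6)·R1: [0, -20/3, -7/3]
R4 ← R4 + (5/4)·R2: [0, 0, 4]
R5 ← R5 + (1/2)·R2: [0, 0, 1]
R4 ← R4 − (4)·R3: [0, 0, 0]
R5 ← R5 − R3: [0, 0, 0]
R6 ← R6 + (3)·R3: [0, 0, 0]
3 pivots among 3 columns.
Every column is a pivot column, so the columns are linearly independent.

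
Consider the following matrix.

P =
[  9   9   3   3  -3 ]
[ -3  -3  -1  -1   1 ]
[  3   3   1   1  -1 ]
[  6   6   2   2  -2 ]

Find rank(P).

Row reduce to echelon form.
R2 ← R2 + (1/3)·R1: [0, 0, 0, 0, 0]
R3 ← R3 − (1/3)·R1: [0, 0, 0, 0, 0]
R4 ← R4 − (2/3)·R1: [0, 0, 0, 0, 0]
Echelon form has 1 nonzero row, so rank(P) = 1.

1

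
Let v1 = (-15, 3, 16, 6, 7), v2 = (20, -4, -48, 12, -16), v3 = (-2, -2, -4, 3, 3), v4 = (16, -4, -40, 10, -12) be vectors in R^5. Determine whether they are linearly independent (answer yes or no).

no

Form the matrix with these vectors as rows and row reduce.
R2 ← R2 + (4/3)·R1: [0, 0, -80/3, 20, -20/3]
R3 ← R3 − (2/15)·R1: [0, -12/5, -92/15, 11/5, 31/15]
R4 ← R4 + (16/15)·R1: [0, -4/5, -344/15, 82/5, -68/15]
Swap R2 ↔ R3
R4 ← R4 − (1/3)·R2: [0, 0, -188/9, 47/3, -47/9]
R4 ← R4 − (47/60)·R3: [0, 0, 0, 0, 0]
3 nonzero rows, so the 4 vectors span a space of dimension 3.
Since 3 < 4, the vectors are linearly dependent.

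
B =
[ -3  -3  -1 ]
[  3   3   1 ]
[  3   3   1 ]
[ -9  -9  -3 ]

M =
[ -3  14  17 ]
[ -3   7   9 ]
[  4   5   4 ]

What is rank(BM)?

1

First compute BM:
[[ 14, -68, -82],
 [-14,  68,  82],
 [-14,  68,  82],
 [ 42, -204, -246]]
Now row reduce the product.
R2 ← R2 + R1: [0, 0, 0]
R3 ← R3 + R1: [0, 0, 0]
R4 ← R4 − (3)·R1: [0, 0, 0]
1 nonzero row, so rank(BM) = 1.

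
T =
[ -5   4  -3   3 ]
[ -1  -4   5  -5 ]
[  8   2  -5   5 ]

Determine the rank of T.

2

Row reduce to echelon form.
R2 ← R2 − (1/5)·R1: [0, -24/5, 28/5, -28/5]
R3 ← R3 + (8/5)·R1: [0, 42/5, -49/5, 49/5]
R3 ← R3 + (7/4)·R2: [0, 0, 0, 0]
Echelon form has 2 nonzero rows, so rank(T) = 2.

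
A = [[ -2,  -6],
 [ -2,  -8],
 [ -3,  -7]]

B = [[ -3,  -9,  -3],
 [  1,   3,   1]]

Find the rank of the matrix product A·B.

1

First compute AB:
[[  0,   0,   0],
 [ -2,  -6,  -2],
 [  2,   6,   2]]
Now row reduce the product.
Swap R1 ↔ R2
R3 ← R3 + R1: [0, 0, 0]
1 nonzero row, so rank(AB) = 1.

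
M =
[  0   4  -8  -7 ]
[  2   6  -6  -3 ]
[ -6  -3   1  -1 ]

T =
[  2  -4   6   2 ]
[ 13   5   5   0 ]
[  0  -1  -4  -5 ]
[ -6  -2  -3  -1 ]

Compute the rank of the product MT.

3

First compute MT:
[[ 94,  42,  73,  47],
 [100,  34,  75,  37],
 [-45,  10, -52, -16]]
Now row reduce the product.
R2 ← R2 − (50/47)·R1: [0, -502/47, -125/47, -13]
R3 ← R3 + (45/94)·R1: [0, 1415/47, -1603/94, 13/2]
R3 ← R3 + (1415/502)·R2: [0, 0, -6162/251, -7566/251]
3 nonzero rows, so rank(MT) = 3.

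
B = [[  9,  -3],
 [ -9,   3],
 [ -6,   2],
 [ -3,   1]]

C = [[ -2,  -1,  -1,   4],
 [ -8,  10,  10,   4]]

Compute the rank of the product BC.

First compute BC:
[[  6, -39, -39,  24],
 [ -6,  39,  39, -24],
 [ -4,  26,  26, -16],
 [ -2,  13,  13,  -8]]
Now row reduce the product.
R2 ← R2 + R1: [0, 0, 0, 0]
R3 ← R3 + (2/3)·R1: [0, 0, 0, 0]
R4 ← R4 + (1/3)·R1: [0, 0, 0, 0]
1 nonzero row, so rank(BC) = 1.

1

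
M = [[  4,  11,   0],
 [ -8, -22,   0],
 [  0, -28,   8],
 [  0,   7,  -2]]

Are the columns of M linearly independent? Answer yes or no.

Row reduce M to echelon form.
R2 ← R2 + (2)·R1: [0, 0, 0]
Swap R2 ↔ R3
R4 ← R4 + (1/4)·R2: [0, 0, 0]
2 pivots among 3 columns.
Only 2 < 3 pivot columns, so the columns are linearly dependent.

no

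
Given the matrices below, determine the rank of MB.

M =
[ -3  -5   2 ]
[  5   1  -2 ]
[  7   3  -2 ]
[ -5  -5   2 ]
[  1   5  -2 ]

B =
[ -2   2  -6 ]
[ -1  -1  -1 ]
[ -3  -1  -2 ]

First compute MB:
[[  5,  -3,  19],
 [ -5,  11, -27],
 [-11,  13, -41],
 [  9,  -7,  31],
 [ -1,  -1,  -7]]
Now row reduce the product.
R2 ← R2 + R1: [0, 8, -8]
R3 ← R3 + (11/5)·R1: [0, 32/5, 4/5]
R4 ← R4 − (9/5)·R1: [0, -8/5, -16/5]
R5 ← R5 + (1/5)·R1: [0, -8/5, -16/5]
R3 ← R3 − (4/5)·R2: [0, 0, 36/5]
R4 ← R4 + (1/5)·R2: [0, 0, -24/5]
R5 ← R5 + (1/5)·R2: [0, 0, -24/5]
R4 ← R4 + (2/3)·R3: [0, 0, 0]
R5 ← R5 + (2/3)·R3: [0, 0, 0]
3 nonzero rows, so rank(MB) = 3.

3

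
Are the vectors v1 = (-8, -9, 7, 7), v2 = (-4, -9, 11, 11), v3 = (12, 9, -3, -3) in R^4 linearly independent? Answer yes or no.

Form the matrix with these vectors as rows and row reduce.
R2 ← R2 − (1/2)·R1: [0, -9/2, 15/2, 15/2]
R3 ← R3 + (3/2)·R1: [0, -9/2, 15/2, 15/2]
R3 ← R3 − R2: [0, 0, 0, 0]
2 nonzero rows, so the 3 vectors span a space of dimension 2.
Since 2 < 3, the vectors are linearly dependent.

no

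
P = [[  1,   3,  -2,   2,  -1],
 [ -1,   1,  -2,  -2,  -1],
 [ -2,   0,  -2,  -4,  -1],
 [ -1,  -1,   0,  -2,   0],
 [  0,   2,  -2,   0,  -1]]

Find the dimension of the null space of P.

Row reduce to echelon form.
R2 ← R2 + R1: [0, 4, -4, 0, -2]
R3 ← R3 + (2)·R1: [0, 6, -6, 0, -3]
R4 ← R4 + R1: [0, 2, -2, 0, -1]
R3 ← R3 − (3/2)·R2: [0, 0, 0, 0, 0]
R4 ← R4 − (1/2)·R2: [0, 0, 0, 0, 0]
R5 ← R5 − (1/2)·R2: [0, 0, 0, 0, 0]
2 nonzero rows, so rank(P) = 2.
P has 5 columns; by rank–nullity, nullity = 5 − 2 = 3.

3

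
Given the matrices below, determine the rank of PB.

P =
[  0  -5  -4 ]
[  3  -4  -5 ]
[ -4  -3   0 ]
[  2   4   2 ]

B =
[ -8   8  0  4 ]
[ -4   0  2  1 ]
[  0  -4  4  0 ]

First compute PB:
[[ 20,  16, -26,  -5],
 [ -8,  44, -28,   8],
 [ 44, -32,  -6, -19],
 [-32,   8,  16,  12]]
Now row reduce the product.
R2 ← R2 + (2/5)·R1: [0, 252/5, -192/5, 6]
R3 ← R3 − (11/5)·R1: [0, -336/5, 256/5, -8]
R4 ← R4 + (8/5)·R1: [0, 168/5, -128/5, 4]
R3 ← R3 + (4/3)·R2: [0, 0, 0, 0]
R4 ← R4 − (2/3)·R2: [0, 0, 0, 0]
2 nonzero rows, so rank(PB) = 2.

2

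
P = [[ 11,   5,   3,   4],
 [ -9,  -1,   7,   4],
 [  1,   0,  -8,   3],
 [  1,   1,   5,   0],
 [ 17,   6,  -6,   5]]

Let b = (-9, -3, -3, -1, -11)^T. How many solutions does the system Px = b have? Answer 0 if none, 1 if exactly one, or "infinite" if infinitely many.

infinite

Row reduce the augmented matrix [P | b].
R2 ← R2 + (9/11)·R1: [0, 34/11, 104/11, 80/11, -114/11]
R3 ← R3 − (1/11)·R1: [0, -5/11, -91/11, 29/11, -24/11]
R4 ← R4 − (1/11)·R1: [0, 6/11, 52/11, -4/11, -2/11]
R5 ← R5 − (17/11)·R1: [0, -19/11, -117/11, -13/11, 32/11]
R3 ← R3 + (5/34)·R2: [0, 0, -117/17, 63/17, -63/17]
R4 ← R4 − (3/17)·R2: [0, 0, 52/17, -28/17, 28/17]
R5 ← R5 + (19/34)·R2: [0, 0, -91/17, 49/17, -49/17]
R4 ← R4 + (4/9)·R3: [0, 0, 0, 0, 0]
R5 ← R5 − (7/9)·R3: [0, 0, 0, 0, 0]
The echelon form has 3 nonzero rows, and every pivot lies in the first 4 columns, so rank(P) = rank([P|b]) = 3.
The system is consistent.
rank = 3 < 4 unknowns, so there are infinitely many solutions.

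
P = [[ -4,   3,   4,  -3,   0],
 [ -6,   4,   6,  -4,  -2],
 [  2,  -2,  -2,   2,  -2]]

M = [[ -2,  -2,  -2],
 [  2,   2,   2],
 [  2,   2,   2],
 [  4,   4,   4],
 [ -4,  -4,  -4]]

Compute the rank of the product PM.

First compute PM:
[[ 10,  10,  10],
 [ 24,  24,  24],
 [  4,   4,   4]]
Now row reduce the product.
R2 ← R2 − (12/5)·R1: [0, 0, 0]
R3 ← R3 − (2/5)·R1: [0, 0, 0]
1 nonzero row, so rank(PM) = 1.

1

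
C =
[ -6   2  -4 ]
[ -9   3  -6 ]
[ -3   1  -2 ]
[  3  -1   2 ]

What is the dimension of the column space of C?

Row reduce to echelon form.
R2 ← R2 − (3/2)·R1: [0, 0, 0]
R3 ← R3 − (1/2)·R1: [0, 0, 0]
R4 ← R4 + (1/2)·R1: [0, 0, 0]
Echelon form has 1 nonzero row, so rank(C) = 1.
The column space has dimension equal to the rank: 1.

1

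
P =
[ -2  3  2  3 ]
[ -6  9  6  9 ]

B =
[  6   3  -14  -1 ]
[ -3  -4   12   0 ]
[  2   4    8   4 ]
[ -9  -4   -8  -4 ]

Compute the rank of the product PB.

First compute PB:
[[-44, -22,  56,  -2],
 [-132, -66, 168,  -6]]
Now row reduce the product.
R2 ← R2 − (3)·R1: [0, 0, 0, 0]
1 nonzero row, so rank(PB) = 1.

1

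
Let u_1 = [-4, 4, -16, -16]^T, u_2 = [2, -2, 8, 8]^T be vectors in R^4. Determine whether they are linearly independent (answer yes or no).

Form the matrix with these vectors as rows and row reduce.
R2 ← R2 + (1/2)·R1: [0, 0, 0, 0]
1 nonzero row, so the 2 vectors span a space of dimension 1.
Since 1 < 2, the vectors are linearly dependent.

no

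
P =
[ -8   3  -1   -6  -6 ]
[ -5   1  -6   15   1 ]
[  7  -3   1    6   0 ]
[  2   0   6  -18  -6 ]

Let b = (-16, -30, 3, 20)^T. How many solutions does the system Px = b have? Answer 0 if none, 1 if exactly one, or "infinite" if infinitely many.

Row reduce the augmented matrix [P | b].
R2 ← R2 − (5/8)·R1: [0, -7/8, -43/8, 75/4, 19/4, -20]
R3 ← R3 + (7/8)·R1: [0, -3/8, 1/8, 3/4, -21/4, -11]
R4 ← R4 + (1/4)·R1: [0, 3/4, 23/4, -39/2, -15/2, 16]
R3 ← R3 − (3/7)·R2: [0, 0, 17/7, -51/7, -51/7, -17/7]
R4 ← R4 + (6/7)·R2: [0, 0, 8/7, -24/7, -24/7, -8/7]
R4 ← R4 − (8/17)·R3: [0, 0, 0, 0, 0, 0]
The echelon form has 3 nonzero rows, and every pivot lies in the first 5 columns, so rank(P) = rank([P|b]) = 3.
The system is consistent.
rank = 3 < 5 unknowns, so there are infinitely many solutions.

infinite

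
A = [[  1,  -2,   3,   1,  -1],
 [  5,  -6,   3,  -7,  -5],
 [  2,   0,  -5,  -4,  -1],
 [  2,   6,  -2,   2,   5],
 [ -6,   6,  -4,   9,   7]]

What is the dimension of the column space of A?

5

Row reduce to echelon form.
R2 ← R2 − (5)·R1: [0, 4, -12, -12, 0]
R3 ← R3 − (2)·R1: [0, 4, -11, -6, 1]
R4 ← R4 − (2)·R1: [0, 10, -8, 0, 7]
R5 ← R5 + (6)·R1: [0, -6, 14, 15, 1]
R3 ← R3 − R2: [0, 0, 1, 6, 1]
R4 ← R4 − (5/2)·R2: [0, 0, 22, 30, 7]
R5 ← R5 + (3/2)·R2: [0, 0, -4, -3, 1]
R4 ← R4 − (22)·R3: [0, 0, 0, -102, -15]
R5 ← R5 + (4)·R3: [0, 0, 0, 21, 5]
R5 ← R5 + (7/34)·R4: [0, 0, 0, 0, 65/34]
Echelon form has 5 nonzero rows, so rank(A) = 5.
The column space has dimension equal to the rank: 5.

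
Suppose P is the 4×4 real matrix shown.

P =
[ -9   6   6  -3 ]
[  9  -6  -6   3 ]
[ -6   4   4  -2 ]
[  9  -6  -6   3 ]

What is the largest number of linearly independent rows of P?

1

Row reduce to echelon form.
R2 ← R2 + R1: [0, 0, 0, 0]
R3 ← R3 − (2/3)·R1: [0, 0, 0, 0]
R4 ← R4 + R1: [0, 0, 0, 0]
Echelon form has 1 nonzero row, so rank(P) = 1.
The rank gives the maximum number of linearly independent rows: 1.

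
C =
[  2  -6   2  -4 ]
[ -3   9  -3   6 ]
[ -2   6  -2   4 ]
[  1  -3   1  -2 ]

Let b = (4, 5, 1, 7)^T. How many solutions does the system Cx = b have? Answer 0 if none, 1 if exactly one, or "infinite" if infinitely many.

0

Row reduce the augmented matrix [C | b].
R2 ← R2 + (3/2)·R1: [0, 0, 0, 0, 11]
R3 ← R3 + R1: [0, 0, 0, 0, 5]
R4 ← R4 − (1/2)·R1: [0, 0, 0, 0, 5]
R3 ← R3 − (5/11)·R2: [0, 0, 0, 0, 0]
R4 ← R4 − (5/11)·R2: [0, 0, 0, 0, 0]
The echelon form has 2 nonzero rows; the last pivot sits in the augmented column, so rank(C) = 1 but rank([C|b]) = 2.
Since the ranks differ, the system is inconsistent.
It has no solutions.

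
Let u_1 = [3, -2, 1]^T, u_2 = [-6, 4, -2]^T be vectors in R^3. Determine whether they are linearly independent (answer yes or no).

no

Form the matrix with these vectors as rows and row reduce.
R2 ← R2 + (2)·R1: [0, 0, 0]
1 nonzero row, so the 2 vectors span a space of dimension 1.
Since 1 < 2, the vectors are linearly dependent.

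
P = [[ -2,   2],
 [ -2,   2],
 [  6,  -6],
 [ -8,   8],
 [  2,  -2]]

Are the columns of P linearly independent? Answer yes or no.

Row reduce P to echelon form.
R2 ← R2 − R1: [0, 0]
R3 ← R3 + (3)·R1: [0, 0]
R4 ← R4 − (4)·R1: [0, 0]
R5 ← R5 + R1: [0, 0]
1 pivot among 2 columns.
Only 1 < 2 pivot columns, so the columns are linearly dependent.

no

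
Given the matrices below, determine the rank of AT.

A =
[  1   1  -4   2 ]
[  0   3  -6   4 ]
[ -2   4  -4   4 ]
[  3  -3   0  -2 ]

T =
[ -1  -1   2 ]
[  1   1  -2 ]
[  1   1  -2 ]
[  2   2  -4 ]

First compute AT:
[[  0,   0,   0],
 [  5,   5, -10],
 [ 10,  10, -20],
 [-10, -10,  20]]
Now row reduce the product.
Swap R1 ↔ R2
R3 ← R3 − (2)·R1: [0, 0, 0]
R4 ← R4 + (2)·R1: [0, 0, 0]
1 nonzero row, so rank(AT) = 1.

1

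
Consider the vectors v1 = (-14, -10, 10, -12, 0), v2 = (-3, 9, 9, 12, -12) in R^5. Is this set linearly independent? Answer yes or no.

Form the matrix with these vectors as rows and row reduce.
R2 ← R2 − (3/14)·R1: [0, 78/7, 48/7, 102/7, -12]
2 nonzero rows, so the 2 vectors span a space of dimension 2.
Since 2 = 2, the vectors are linearly independent.

yes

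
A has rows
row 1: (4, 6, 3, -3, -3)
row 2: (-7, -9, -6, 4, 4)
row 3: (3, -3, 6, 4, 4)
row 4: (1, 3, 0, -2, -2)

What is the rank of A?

2

Row reduce to echelon form.
R2 ← R2 + (7/4)·R1: [0, 3/2, -3/4, -5/4, -5/4]
R3 ← R3 − (3/4)·R1: [0, -15/2, 15/4, 25/4, 25/4]
R4 ← R4 − (1/4)·R1: [0, 3/2, -3/4, -5/4, -5/4]
R3 ← R3 + (5)·R2: [0, 0, 0, 0, 0]
R4 ← R4 − R2: [0, 0, 0, 0, 0]
Echelon form has 2 nonzero rows, so rank(A) = 2.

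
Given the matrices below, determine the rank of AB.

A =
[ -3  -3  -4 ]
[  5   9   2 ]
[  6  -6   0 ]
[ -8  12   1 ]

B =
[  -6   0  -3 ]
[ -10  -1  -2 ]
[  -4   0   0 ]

3

First compute AB:
[[ 64,   3,  15],
 [-128,  -9, -33],
 [ 24,   6,  -6],
 [-76, -12,   0]]
Now row reduce the product.
R2 ← R2 + (2)·R1: [0, -3, -3]
R3 ← R3 − (3/8)·R1: [0, 39/8, -93/8]
R4 ← R4 + (19/16)·R1: [0, -135/16, 285/16]
R3 ← R3 + (13/8)·R2: [0, 0, -33/2]
R4 ← R4 − (45/16)·R2: [0, 0, 105/4]
R4 ← R4 + (35/22)·R3: [0, 0, 0]
3 nonzero rows, so rank(AB) = 3.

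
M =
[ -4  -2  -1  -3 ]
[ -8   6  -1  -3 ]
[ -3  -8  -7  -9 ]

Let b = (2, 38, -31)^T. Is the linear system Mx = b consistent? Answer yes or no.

Row reduce the augmented matrix [M | b].
R2 ← R2 − (2)·R1: [0, 10, 1, 3, 34]
R3 ← R3 − (3/4)·R1: [0, -13/2, -25/4, -27/4, -65/2]
R3 ← R3 + (13/20)·R2: [0, 0, -28/5, -24/5, -52/5]
The echelon form has 3 nonzero rows, and every pivot lies in the first 4 columns, so rank(M) = rank([M|b]) = 3.
The system is consistent.

yes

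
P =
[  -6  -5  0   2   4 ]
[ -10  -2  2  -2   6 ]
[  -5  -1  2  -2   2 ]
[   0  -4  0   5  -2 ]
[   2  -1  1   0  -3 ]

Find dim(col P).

4

Row reduce to echelon form.
R2 ← R2 − (5/3)·R1: [0, 19/3, 2, -16/3, -2/3]
R3 ← R3 − (5/6)·R1: [0, 19/6, 2, -11/3, -4/3]
R5 ← R5 + (1/3)·R1: [0, -8/3, 1, 2/3, -5/3]
R3 ← R3 − (1/2)·R2: [0, 0, 1, -1, -1]
R4 ← R4 + (12/19)·R2: [0, 0, 24/19, 31/19, -46/19]
R5 ← R5 + (8/19)·R2: [0, 0, 35/19, -30/19, -37/19]
R4 ← R4 − (24/19)·R3: [0, 0, 0, 55/19, -22/19]
R5 ← R5 − (35/19)·R3: [0, 0, 0, 5/19, -2/19]
R5 ← R5 − (1/11)·R4: [0, 0, 0, 0, 0]
Echelon form has 4 nonzero rows, so rank(P) = 4.
The column space has dimension equal to the rank: 4.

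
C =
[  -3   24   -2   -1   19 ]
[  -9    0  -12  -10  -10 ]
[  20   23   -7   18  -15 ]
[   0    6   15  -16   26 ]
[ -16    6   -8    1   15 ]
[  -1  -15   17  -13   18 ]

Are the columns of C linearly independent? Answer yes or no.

Row reduce C to echelon form.
R2 ← R2 − (3)·R1: [0, -72, -6, -7, -67]
R3 ← R3 + (20/3)·R1: [0, 183, -61/3, 34/3, 335/3]
R5 ← R5 − (16/3)·R1: [0, -122, 8/3, 19/3, -259/3]
R6 ← R6 − (1/3)·R1: [0, -23, 53/3, -38/3, 35/3]
R3 ← R3 + (61/24)·R2: [0, 0, -427/12, -155/24, -469/8]
R4 ← R4 + (1/12)·R2: [0, 0, 29/2, -199/12, 245/12]
R5 ← R5 − (61/36)·R2: [0, 0, 77/6, 655/36, 979/36]
R6 ← R6 − (23/72)·R2: [0, 0, 235/12, -751/72, 2381/72]
R4 ← R4 + (174/427)·R3: [0, 0, 0, -49229/2562, -1271/366]
R5 ← R5 + (22/61)·R3: [0, 0, 0, 8710/549, 3322/549]
R6 ← R6 + (235/427)·R3: [0, 0, 0, -53744/3843, 442/549]
R5 ← R5 + (121940/147687)·R4: [0, 0, 0, 0, 156732/49229]
R6 ← R6 − (107488/147687)·R4: [0, 0, 0, 0, 164058/49229]
R6 ← R6 − (739/706)·R5: [0, 0, 0, 0, 0]
5 pivots among 5 columns.
Every column is a pivot column, so the columns are linearly independent.

yes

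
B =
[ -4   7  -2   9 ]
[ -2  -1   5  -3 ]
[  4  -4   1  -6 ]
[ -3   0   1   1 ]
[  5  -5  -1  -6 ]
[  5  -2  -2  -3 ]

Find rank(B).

Row reduce to echelon form.
R2 ← R2 − (1/2)·R1: [0, -9/2, 6, -15/2]
R3 ← R3 + R1: [0, 3, -1, 3]
R4 ← R4 − (3/4)·R1: [0, -21/4, 5/2, -23/4]
R5 ← R5 + (5/4)·R1: [0, 15/4, -7/2, 21/4]
R6 ← R6 + (5/4)·R1: [0, 27/4, -9/2, 33/4]
R3 ← R3 + (2/3)·R2: [0, 0, 3, -2]
R4 ← R4 − (7/6)·R2: [0, 0, -9/2, 3]
R5 ← R5 + (5/6)·R2: [0, 0, 3/2, -1]
R6 ← R6 + (3/2)·R2: [0, 0, 9/2, -3]
R4 ← R4 + (3/2)·R3: [0, 0, 0, 0]
R5 ← R5 − (1/2)·R3: [0, 0, 0, 0]
R6 ← R6 − (3/2)·R3: [0, 0, 0, 0]
Echelon form has 3 nonzero rows, so rank(B) = 3.

3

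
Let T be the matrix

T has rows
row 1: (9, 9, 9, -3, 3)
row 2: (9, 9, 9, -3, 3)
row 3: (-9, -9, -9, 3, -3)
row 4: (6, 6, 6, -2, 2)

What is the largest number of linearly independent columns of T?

1

Row reduce to echelon form.
R2 ← R2 − R1: [0, 0, 0, 0, 0]
R3 ← R3 + R1: [0, 0, 0, 0, 0]
R4 ← R4 − (2/3)·R1: [0, 0, 0, 0, 0]
Echelon form has 1 nonzero row, so rank(T) = 1.
The rank gives the maximum number of linearly independent columns: 1.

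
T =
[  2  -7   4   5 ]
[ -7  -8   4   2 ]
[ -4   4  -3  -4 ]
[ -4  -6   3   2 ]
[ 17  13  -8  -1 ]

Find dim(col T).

3

Row reduce to echelon form.
R2 ← R2 + (7/2)·R1: [0, -65/2, 18, 39/2]
R3 ← R3 + (2)·R1: [0, -10, 5, 6]
R4 ← R4 + (2)·R1: [0, -20, 11, 12]
R5 ← R5 − (17/2)·R1: [0, 145/2, -42, -87/2]
R3 ← R3 − (4/13)·R2: [0, 0, -7/13, 0]
R4 ← R4 − (8/13)·R2: [0, 0, -1/13, 0]
R5 ← R5 + (29/13)·R2: [0, 0, -24/13, 0]
R4 ← R4 − (1/7)·R3: [0, 0, 0, 0]
R5 ← R5 − (24/7)·R3: [0, 0, 0, 0]
Echelon form has 3 nonzero rows, so rank(T) = 3.
The column space has dimension equal to the rank: 3.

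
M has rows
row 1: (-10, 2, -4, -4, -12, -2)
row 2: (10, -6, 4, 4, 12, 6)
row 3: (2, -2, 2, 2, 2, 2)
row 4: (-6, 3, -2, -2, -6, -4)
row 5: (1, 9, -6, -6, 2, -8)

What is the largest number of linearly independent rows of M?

Row reduce to echelon form.
R2 ← R2 + R1: [0, -4, 0, 0, 0, 4]
R3 ← R3 + (1/5)·R1: [0, -8/5, 6/5, 6/5, -2/5, 8/5]
R4 ← R4 − (3/5)·R1: [0, 9/5, 2/5, 2/5, 6/5, -14/5]
R5 ← R5 + (1/10)·R1: [0, 46/5, -32/5, -32/5, 4/5, -41/5]
R3 ← R3 − (2/5)·R2: [0, 0, 6/5, 6/5, -2/5, 0]
R4 ← R4 + (9/20)·R2: [0, 0, 2/5, 2/5, 6/5, -1]
R5 ← R5 + (23/10)·R2: [0, 0, -32/5, -32/5, 4/5, 1]
R4 ← R4 − (1/3)·R3: [0, 0, 0, 0, 4/3, -1]
R5 ← R5 + (16/3)·R3: [0, 0, 0, 0, -4/3, 1]
R5 ← R5 + R4: [0, 0, 0, 0, 0, 0]
Echelon form has 4 nonzero rows, so rank(M) = 4.
The rank gives the maximum number of linearly independent rows: 4.

4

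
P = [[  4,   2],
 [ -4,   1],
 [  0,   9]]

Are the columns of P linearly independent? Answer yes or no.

Row reduce P to echelon form.
R2 ← R2 + R1: [0, 3]
R3 ← R3 − (3)·R2: [0, 0]
2 pivots among 2 columns.
Every column is a pivot column, so the columns are linearly independent.

yes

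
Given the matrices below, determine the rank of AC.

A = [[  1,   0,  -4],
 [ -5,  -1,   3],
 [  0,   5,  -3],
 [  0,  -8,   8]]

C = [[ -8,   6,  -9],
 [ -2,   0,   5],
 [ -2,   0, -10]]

First compute AC:
[[  0,   6,  31],
 [ 36, -30,  10],
 [ -4,   0,  55],
 [  0,   0, -120]]
Now row reduce the product.
Swap R1 ↔ R2
R3 ← R3 + (1/9)·R1: [0, -10/3, 505/9]
R3 ← R3 + (5/9)·R2: [0, 0, 220/3]
R4 ← R4 + (18/11)·R3: [0, 0, 0]
3 nonzero rows, so rank(AC) = 3.

3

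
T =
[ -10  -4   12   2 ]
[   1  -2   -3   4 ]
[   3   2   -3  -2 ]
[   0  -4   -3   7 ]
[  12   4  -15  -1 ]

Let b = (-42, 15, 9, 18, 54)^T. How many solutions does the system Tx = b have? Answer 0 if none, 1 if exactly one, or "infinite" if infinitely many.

Row reduce the augmented matrix [T | b].
R2 ← R2 + (1/10)·R1: [0, -12/5, -9/5, 21/5, 54/5]
R3 ← R3 + (3/10)·R1: [0, 4/5, 3/5, -7/5, -18/5]
R5 ← R5 + (6/5)·R1: [0, -4/5, -3/5, 7/5, 18/5]
R3 ← R3 + (1/3)·R2: [0, 0, 0, 0, 0]
R4 ← R4 − (5/3)·R2: [0, 0, 0, 0, 0]
R5 ← R5 − (1/3)·R2: [0, 0, 0, 0, 0]
The echelon form has 2 nonzero rows, and every pivot lies in the first 4 columns, so rank(T) = rank([T|b]) = 2.
The system is consistent.
rank = 2 < 4 unknowns, so there are infinitely many solutions.

infinite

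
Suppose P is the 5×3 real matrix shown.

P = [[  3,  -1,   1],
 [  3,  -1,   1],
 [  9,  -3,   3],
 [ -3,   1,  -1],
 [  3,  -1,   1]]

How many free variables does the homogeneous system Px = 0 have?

2

Row reduce to echelon form.
R2 ← R2 − R1: [0, 0, 0]
R3 ← R3 − (3)·R1: [0, 0, 0]
R4 ← R4 + R1: [0, 0, 0]
R5 ← R5 − R1: [0, 0, 0]
1 nonzero row, so rank(P) = 1.
P has 3 columns; by rank–nullity, nullity = 3 − 1 = 2.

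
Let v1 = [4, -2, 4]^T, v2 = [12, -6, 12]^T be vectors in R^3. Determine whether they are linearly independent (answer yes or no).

no

Form the matrix with these vectors as rows and row reduce.
R2 ← R2 − (3)·R1: [0, 0, 0]
1 nonzero row, so the 2 vectors span a space of dimension 1.
Since 1 < 2, the vectors are linearly dependent.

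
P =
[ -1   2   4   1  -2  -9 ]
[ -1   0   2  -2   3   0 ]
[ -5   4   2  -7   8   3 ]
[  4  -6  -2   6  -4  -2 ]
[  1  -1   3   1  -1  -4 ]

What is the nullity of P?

2

Row reduce to echelon form.
R2 ← R2 − R1: [0, -2, -2, -3, 5, 9]
R3 ← R3 − (5)·R1: [0, -6, -18, -12, 18, 48]
R4 ← R4 + (4)·R1: [0, 2, 14, 10, -12, -38]
R5 ← R5 + R1: [0, 1, 7, 2, -3, -13]
R3 ← R3 − (3)·R2: [0, 0, -12, -3, 3, 21]
R4 ← R4 + R2: [0, 0, 12, 7, -7, -29]
R5 ← R5 + (1/2)·R2: [0, 0, 6, 1/2, -1/2, -17/2]
R4 ← R4 + R3: [0, 0, 0, 4, -4, -8]
R5 ← R5 + (1/2)·R3: [0, 0, 0, -1, 1, 2]
R5 ← R5 + (1/4)·R4: [0, 0, 0, 0, 0, 0]
4 nonzero rows, so rank(P) = 4.
P has 6 columns; by rank–nullity, nullity = 6 − 4 = 2.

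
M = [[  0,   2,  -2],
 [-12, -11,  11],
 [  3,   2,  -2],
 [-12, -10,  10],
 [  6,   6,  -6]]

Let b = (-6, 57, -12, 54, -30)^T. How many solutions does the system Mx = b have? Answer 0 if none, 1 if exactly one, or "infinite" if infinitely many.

Row reduce the augmented matrix [M | b].
Swap R1 ↔ R2
R3 ← R3 + (1/4)·R1: [0, -3/4, 3/4, 9/4]
R4 ← R4 − R1: [0, 1, -1, -3]
R5 ← R5 + (1/2)·R1: [0, 1/2, -1/2, -3/2]
R3 ← R3 + (3/8)·R2: [0, 0, 0, 0]
R4 ← R4 − (1/2)·R2: [0, 0, 0, 0]
R5 ← R5 − (1/4)·R2: [0, 0, 0, 0]
The echelon form has 2 nonzero rows, and every pivot lies in the first 3 columns, so rank(M) = rank([M|b]) = 2.
The system is consistent.
rank = 2 < 3 unknowns, so there are infinitely many solutions.

infinite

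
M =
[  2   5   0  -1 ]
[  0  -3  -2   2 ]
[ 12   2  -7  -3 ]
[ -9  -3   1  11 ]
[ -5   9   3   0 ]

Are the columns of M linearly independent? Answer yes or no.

Row reduce M to echelon form.
R3 ← R3 − (6)·R1: [0, -28, -7, 3]
R4 ← R4 + (9/2)·R1: [0, 39/2, 1, 13/2]
R5 ← R5 + (5/2)·R1: [0, 43/2, 3, -5/2]
R3 ← R3 − (28/3)·R2: [0, 0, 35/3, -47/3]
R4 ← R4 + (13/2)·R2: [0, 0, -12, 39/2]
R5 ← R5 + (43/6)·R2: [0, 0, -34/3, 71/6]
R4 ← R4 + (36/35)·R3: [0, 0, 0, 237/70]
R5 ← R5 + (34/35)·R3: [0, 0, 0, -237/70]
R5 ← R5 + R4: [0, 0, 0, 0]
4 pivots among 4 columns.
Every column is a pivot column, so the columns are linearly independent.

yes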